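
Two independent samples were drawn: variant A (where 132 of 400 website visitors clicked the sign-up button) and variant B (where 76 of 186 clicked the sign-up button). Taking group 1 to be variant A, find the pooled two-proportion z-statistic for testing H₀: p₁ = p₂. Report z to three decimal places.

Sample proportions: p̂₁ = 132/400 = 0.33000 and p̂₂ = 76/186 = 0.40860.
Pooled p̂ = (132+76)/(400+186) = 208/586 = 0.35495.
SE = √[p̂(1−p̂)(1/n₁+1/n₂)] = √[0.35495·0.64505·(1/400+1/186)] ≈ 0.042466.
z = -0.07860/0.042466 = -1.851.

z = -1.851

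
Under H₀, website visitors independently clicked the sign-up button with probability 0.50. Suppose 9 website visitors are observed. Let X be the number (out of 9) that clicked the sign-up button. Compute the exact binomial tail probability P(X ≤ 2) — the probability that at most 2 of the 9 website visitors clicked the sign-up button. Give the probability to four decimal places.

P = 0.0898

X is binomial with n = 9 and p = 0.50.
P(X ≤ 2) = C(9,0)·0.50^0·0.50^9 + C(9,1)·0.50^1·0.50^8 + C(9,2)·0.50^2·0.50^7.
= 0.001953 + 0.017578 + 0.070312 = 0.0898.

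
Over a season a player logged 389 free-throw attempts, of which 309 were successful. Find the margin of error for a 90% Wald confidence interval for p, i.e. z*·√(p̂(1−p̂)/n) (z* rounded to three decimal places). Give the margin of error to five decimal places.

The sample proportion is 309/389 = 0.79434.
Standard error of p̂: √(0.163361/389) = √0.000419952 = 0.020493.
For 90% confidence, z* = 1.645.
Margin of error = z*·SE = 1.645 × 0.020493 = 0.03371.

ME = 0.03371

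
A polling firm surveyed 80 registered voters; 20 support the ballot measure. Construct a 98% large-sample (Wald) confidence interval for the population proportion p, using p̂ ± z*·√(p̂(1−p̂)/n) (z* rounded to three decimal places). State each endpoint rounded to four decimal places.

With x = 20 successes in n = 80, p̂ = 0.25000.
SE(p̂) = √(0.25000·0.75000/80) = 0.048412.
z* = 2.326 at the 98% level.
Margin of error: 2.326 × 0.048412 = 0.11261.
So the interval runs from 0.1374 to 0.3626.

(0.1374, 0.3626)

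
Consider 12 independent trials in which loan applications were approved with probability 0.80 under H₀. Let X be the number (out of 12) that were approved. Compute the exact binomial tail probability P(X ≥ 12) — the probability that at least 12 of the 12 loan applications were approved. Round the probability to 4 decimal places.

P = 0.0687

X is binomial with n = 12 and p = 0.80.
P(X ≥ 12) = C(12,12)·0.80^12·0.20^0.
= 0.068719 = 0.0687.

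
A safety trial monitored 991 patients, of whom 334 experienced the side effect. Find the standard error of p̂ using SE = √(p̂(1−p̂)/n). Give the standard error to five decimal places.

SE = 0.01502

The sample proportion is 334/991 = 0.33703.
p̂(1−p̂) = 0.223441.
SE = √(0.223441/991) = √0.000225470 = 0.01502.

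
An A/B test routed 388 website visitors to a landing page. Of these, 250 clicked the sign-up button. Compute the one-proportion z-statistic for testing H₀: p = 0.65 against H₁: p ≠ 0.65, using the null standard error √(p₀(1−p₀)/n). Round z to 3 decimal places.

z = -0.234

With x = 250 successes in n = 388, p̂ = 0.64433.
Null standard error: √(0.65·0.35/388) = √0.000586340 = 0.024214.
Test statistic: z = -0.00567/0.024214 = -0.234.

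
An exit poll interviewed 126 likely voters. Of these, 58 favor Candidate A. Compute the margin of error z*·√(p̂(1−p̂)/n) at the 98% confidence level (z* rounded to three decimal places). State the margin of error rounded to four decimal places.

With x = 58 successes in n = 126, p̂ = 0.46032.
SE = √(p̂(1−p̂)/n) = √(0.248425/126) = 0.044403.
For 98% confidence, z* = 2.326.
So ME = 0.1033.

ME = 0.1033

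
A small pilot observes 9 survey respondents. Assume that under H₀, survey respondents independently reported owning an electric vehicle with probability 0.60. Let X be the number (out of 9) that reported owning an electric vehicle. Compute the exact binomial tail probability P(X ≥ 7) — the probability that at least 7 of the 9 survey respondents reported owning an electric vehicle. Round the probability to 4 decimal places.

P = 0.2318

X is binomial with n = 9 and p = 0.60.
P(X ≥ 7) = C(9,7)·0.60^7·0.40^2 + C(9,8)·0.60^8·0.40^1 + C(9,9)·0.60^9·0.40^0.
= 0.161243 + 0.060466 + 0.010078 = 0.2318.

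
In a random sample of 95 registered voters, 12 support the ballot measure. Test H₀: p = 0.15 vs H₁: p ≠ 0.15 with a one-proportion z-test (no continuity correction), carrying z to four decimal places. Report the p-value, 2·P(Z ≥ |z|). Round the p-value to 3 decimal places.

The sample proportion is 12/95 = 0.12632.
SE₀ = √(0.15·0.85/95) = 0.036635.
Test statistic (full precision, shown to 4 dp): z = (12/95 − 0.15)/SE₀ ≈ -0.6465.
From the standard normal, 2·P(Z ≥ |z|) = 0.518.

p-value = 0.518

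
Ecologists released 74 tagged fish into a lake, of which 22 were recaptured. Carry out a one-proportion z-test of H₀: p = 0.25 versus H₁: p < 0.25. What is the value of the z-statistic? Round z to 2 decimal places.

p̂ = 22/74 = 0.29730.
Under H₀, SE = √(p₀(1−p₀)/n) = √(0.25·0.75/74) = √0.002533784 = 0.050337.
z = (p̂ − p₀)/SE = (0.29730 − 0.25)/0.050337 = 0.94.

z = 0.94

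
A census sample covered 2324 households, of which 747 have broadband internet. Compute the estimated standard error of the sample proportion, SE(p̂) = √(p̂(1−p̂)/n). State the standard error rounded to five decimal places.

SE = 0.00969

Sample proportion p̂ = 747/2324 = 0.32143.
p̂(1−p̂) = 0.32143·0.67857 = 0.218113.
Dividing by n and taking the root: √0.000093852 = 0.00969.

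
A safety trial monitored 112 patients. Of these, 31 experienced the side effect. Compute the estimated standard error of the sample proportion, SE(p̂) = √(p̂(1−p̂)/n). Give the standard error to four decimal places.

The sample proportion is 31/112 = 0.27679.
p̂(1−p̂) = 0.27679·0.72321 = 0.200177.
Dividing by n and taking the root: √0.001787295 = 0.0423.

SE = 0.0423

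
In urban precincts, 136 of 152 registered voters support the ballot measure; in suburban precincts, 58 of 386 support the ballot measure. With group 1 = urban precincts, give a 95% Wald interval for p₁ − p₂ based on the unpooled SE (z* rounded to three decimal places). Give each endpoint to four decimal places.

(0.6841, 0.8049)

p̂₁ = 136/152 = 0.89474, p̂₂ = 58/386 = 0.15026; p̂₁ − p̂₂ = 0.74448.
SE = √(0.000619624 + 0.000330781) = √0.000950405 = 0.030829.
The 95% critical value is z* = 1.960. Margin of error = 0.06042.
Interval: 0.74448 ± 0.06042 → (0.6841, 0.8049).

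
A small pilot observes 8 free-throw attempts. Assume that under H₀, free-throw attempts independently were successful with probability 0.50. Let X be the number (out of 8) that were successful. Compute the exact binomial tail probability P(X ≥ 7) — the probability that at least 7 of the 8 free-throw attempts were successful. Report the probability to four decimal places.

X is binomial with n = 8 and p = 0.50.
P(X ≥ 7) = C(8,7)·0.50^7·0.50^1 + C(8,8)·0.50^8·0.50^0.
= 0.031250 + 0.003906 = 0.0352.

P = 0.0352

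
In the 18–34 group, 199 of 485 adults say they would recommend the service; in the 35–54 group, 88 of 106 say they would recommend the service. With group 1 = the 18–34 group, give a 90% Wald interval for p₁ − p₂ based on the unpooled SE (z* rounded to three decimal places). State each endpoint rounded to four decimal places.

p̂₁ = 0.41031, p̂₂ = 0.83019, so the observed difference is -0.41988.
Unpooled SE = √(p̂₁(1−p̂₁)/n₁ + p̂₂(1−p̂₂)/n₂) = √(0.000498877 + 0.001329957) = 0.042765.
The 90% critical value is z* = 1.645. Margin of error = 0.07035.
CI: -0.41988 ± 0.07035 = (-0.4902, -0.3495).

(-0.4902, -0.3495)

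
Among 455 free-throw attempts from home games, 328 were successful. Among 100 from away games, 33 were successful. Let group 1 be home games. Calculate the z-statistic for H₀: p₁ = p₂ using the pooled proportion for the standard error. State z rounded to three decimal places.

p̂₁ = 328/455 = 0.72088, p̂₂ = 33/100 = 0.33000.
Pooled p̂ = (328+33)/(455+100) = 361/555 = 0.65045.
Pooled SE = √[0.2273647·0.01219780] ≈ 0.052663.
z = 0.39088/0.052663 = 7.422.

z = 7.422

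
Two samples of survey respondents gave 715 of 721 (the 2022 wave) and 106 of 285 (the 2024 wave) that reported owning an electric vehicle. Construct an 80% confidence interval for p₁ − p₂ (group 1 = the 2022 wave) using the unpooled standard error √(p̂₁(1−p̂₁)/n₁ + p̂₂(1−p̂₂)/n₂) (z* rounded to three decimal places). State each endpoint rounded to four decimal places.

p̂₁ = 715/721 = 0.99168, p̂₂ = 106/285 = 0.37193; p̂₁ − p̂₂ = 0.61975.
SE = √(0.000011446 + 0.000819642) = √0.000831088 = 0.028829.
For 80% confidence, z* = 1.282. Margin = 1.282·0.028829 = 0.03696.
So the interval runs from 0.5828 to 0.6567.

(0.5828, 0.6567)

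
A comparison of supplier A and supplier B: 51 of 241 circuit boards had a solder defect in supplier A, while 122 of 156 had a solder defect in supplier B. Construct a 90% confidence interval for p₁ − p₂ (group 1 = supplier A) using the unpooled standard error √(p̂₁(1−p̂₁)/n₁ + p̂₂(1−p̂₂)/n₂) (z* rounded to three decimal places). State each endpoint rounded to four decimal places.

(-0.6399, -0.5009)

p̂₁ = 51/241 = 0.21162, p̂₂ = 122/156 = 0.78205; p̂₁ − p̂₂ = -0.57043.
SE = √(0.000692265 + 0.001092609) = √0.001784874 = 0.042248.
z* = 1.645 at the 90% level. Margin = 1.645·0.042248 = 0.06950.
So the interval runs from -0.6399 to -0.5009.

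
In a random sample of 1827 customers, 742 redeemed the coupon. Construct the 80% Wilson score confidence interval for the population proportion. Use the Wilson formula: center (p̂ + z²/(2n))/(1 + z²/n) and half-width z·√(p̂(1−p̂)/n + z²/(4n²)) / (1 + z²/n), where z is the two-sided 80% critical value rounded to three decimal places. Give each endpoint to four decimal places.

(0.3915, 0.4209)

p̂ = 742/1827 = 0.40613; z = 1.282, so z² = 1.643524.
Denominator 1 + z²/n = 1 + 1.643524/1827 = 1.000900.
Center = (0.40613 + 0.000450)/1.000900 = 0.40621.
Radicand: p̂(1−p̂)/n + z²/(4n²) = 0.000132013 + 0.000000123 = 0.000132136.
Half-width = 1.282·√0.000132136/1.000900 = 0.01472.
CI: 0.40621 ± 0.01472 = (0.3915, 0.4209).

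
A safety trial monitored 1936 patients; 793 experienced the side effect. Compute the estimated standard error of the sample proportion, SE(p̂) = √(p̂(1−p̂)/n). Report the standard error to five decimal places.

p̂ = 793/1936 = 0.40961.
p̂(1−p̂) = 0.241830.
SE = √(0.241830/1936) = 0.01118.

SE = 0.01118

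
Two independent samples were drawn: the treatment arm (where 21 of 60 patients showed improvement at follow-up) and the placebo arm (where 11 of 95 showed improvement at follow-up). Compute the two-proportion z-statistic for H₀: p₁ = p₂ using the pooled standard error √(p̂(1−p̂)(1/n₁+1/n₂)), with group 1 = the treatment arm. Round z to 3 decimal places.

z = 3.509

Sample proportions: p̂₁ = 21/60 = 0.35000 and p̂₂ = 11/95 = 0.11579.
Pooled p̂ = (21+11)/(60+95) = 32/155 = 0.20645.
Pooled SE = √[0.1638293·0.02719298] ≈ 0.066746.
z = (p̂₁ − p̂₂)/SE = (0.35000 − 0.11579)/0.066746 = 0.23421/0.066746 = 3.509.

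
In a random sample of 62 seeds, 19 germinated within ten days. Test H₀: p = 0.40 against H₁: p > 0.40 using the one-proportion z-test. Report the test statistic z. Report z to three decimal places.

z = -1.504

Sample proportion p̂ = 19/62 = 0.30645.
Under H₀, SE = √(p₀(1−p₀)/n) = √(0.40·0.60/62) = √0.003870968 = 0.062217.
Test statistic: z = -0.09355/0.062217 = -1.504.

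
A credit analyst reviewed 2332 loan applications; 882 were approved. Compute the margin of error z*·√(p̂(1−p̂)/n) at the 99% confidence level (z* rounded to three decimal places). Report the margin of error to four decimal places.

ME = 0.0259

Sample proportion p̂ = 882/2332 = 0.37822.
Standard error of p̂: √(0.235169/2332) = √0.000100844 = 0.010042.
z* = 2.576 at the 99% level.
Margin of error = z*·SE = 2.576 × 0.010042 = 0.0259.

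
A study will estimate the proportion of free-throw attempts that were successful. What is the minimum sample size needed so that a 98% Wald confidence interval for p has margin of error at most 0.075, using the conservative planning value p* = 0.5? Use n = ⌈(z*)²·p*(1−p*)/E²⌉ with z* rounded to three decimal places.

n = 241

For 98% confidence, z* = 2.326.
p*(1−p*) = 0.50·0.50 = 0.2500.
(z*)²·p*(1−p*)/E² = 5.410276·0.2500/0.005625 = 240.457.
Rounding up, n = 241.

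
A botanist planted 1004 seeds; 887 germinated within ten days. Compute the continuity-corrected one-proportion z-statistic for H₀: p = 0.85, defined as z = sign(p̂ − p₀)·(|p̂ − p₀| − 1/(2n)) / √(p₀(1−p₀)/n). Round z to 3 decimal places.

z = 2.926

Sample proportion p̂ = 887/1004 = 0.88347. p̂ − p₀ = 0.033466.
Continuity correction 1/(2n) = 1/2008 = 0.000498.
Corrected numerator: |0.033466| − 0.000498 = 0.032968.
Under H₀, SE = √(p₀(1−p₀)/n) = √(0.85·0.15/1004) = √0.000126992 = 0.011269.
z = +0.032968/0.011269 = 2.926.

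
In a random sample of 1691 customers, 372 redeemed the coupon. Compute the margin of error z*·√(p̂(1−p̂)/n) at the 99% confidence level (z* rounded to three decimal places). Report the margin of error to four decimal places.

ME = 0.0259

p̂ = 372/1691 = 0.21999.
Standard error of p̂: √(0.171593/1691) = √0.000101474 = 0.010073.
The 99% critical value is z* = 2.576.
Margin of error = z*·SE = 2.576 × 0.010073 = 0.0259.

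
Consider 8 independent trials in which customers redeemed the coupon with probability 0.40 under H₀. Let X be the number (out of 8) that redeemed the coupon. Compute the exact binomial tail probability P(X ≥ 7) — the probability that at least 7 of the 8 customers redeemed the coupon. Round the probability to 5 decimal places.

P = 0.00852

X is binomial with n = 8 and p = 0.40.
P(X ≥ 7) = C(8,7)·0.40^7·0.60^1 + C(8,8)·0.40^8·0.60^0.
= 0.007864 + 0.000655 = 0.00852.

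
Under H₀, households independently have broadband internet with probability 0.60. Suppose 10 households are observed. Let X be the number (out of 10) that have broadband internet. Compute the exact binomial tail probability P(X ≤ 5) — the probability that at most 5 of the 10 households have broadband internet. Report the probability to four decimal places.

X ~ Binomial(n=10, p=0.60).
P(X ≤ 5) = Σ_{j=0}^{5} C(10,j)·0.60^j·0.40^{10−j}.
= 0.000105 + 0.001573 + 0.010617 + 0.042467 + 0.111477 + 0.200658 = 0.3669.

P = 0.3669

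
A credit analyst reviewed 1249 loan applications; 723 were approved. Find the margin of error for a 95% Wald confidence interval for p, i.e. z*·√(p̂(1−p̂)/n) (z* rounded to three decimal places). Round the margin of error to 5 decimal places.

ME = 0.02738

The sample proportion is 723/1249 = 0.57886.
SE(p̂) = √(0.57886·0.42114/1249) = 0.013971.
z* = 1.960 at the 95% level.
So ME = 0.02738.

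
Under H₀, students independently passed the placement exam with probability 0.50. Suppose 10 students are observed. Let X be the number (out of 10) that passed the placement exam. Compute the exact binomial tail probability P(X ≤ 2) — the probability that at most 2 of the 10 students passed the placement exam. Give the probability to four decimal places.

X ~ Binomial(n=10, p=0.50).
P(X ≤ 2) = C(10,0)·0.50^0·0.50^10 + C(10,1)·0.50^1·0.50^9 + C(10,2)·0.50^2·0.50^8.
= 0.000977 + 0.009766 + 0.043945 = 0.0547.

P = 0.0547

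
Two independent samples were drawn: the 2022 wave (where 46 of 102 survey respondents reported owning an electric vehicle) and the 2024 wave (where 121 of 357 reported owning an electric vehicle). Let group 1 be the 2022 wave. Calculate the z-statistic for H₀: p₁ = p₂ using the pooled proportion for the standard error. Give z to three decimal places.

p̂₁ = 46/102 = 0.45098, p̂₂ = 121/357 = 0.33894.
Pooling: p̂ = 167/459 = 0.36383.
Pooled SE = √[0.2314589·0.01260504] ≈ 0.054014.
z = (p̂₁ − p̂₂)/SE = (0.45098 − 0.33894)/0.054014 = 0.11204/0.054014 = 2.074.

z = 2.074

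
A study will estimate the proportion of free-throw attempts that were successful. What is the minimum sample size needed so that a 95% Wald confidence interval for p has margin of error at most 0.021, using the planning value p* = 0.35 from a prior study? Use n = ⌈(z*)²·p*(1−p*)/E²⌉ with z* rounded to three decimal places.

z* = 1.960 at the 95% level.
p*(1−p*) = 0.35·0.65 = 0.2275.
(z*)²·p*(1−p*)/E² = 3.841600·0.2275/0.000441 = 1981.778.
⌈1981.778⌉ = 1982.

n = 1982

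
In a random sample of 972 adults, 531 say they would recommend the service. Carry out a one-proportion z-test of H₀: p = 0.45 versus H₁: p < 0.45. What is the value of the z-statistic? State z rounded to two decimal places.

With x = 531 successes in n = 972, p̂ = 0.54630.
SE₀ = √(0.45·0.55/972) = 0.015957.
Test statistic: z = 0.09630/0.015957 = 6.03.

z = 6.03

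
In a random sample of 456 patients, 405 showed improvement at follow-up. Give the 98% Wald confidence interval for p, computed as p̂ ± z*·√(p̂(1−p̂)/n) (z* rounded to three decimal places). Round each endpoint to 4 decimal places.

(0.8538, 0.9225)

With x = 405 successes in n = 456, p̂ = 0.88816.
SE(p̂) = √(0.88816·0.11184/456) = 0.014759.
The 98% critical value is z* = 2.326.
Margin of error: 2.326 × 0.014759 = 0.03433.
Interval: 0.88816 ± 0.03433 → (0.8538, 0.9225).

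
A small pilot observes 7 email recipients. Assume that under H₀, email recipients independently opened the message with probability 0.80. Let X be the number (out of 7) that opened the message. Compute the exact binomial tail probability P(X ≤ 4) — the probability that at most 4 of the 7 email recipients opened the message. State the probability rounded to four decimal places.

X is binomial with n = 7 and p = 0.80.
P(X ≤ 4) = Σ_{j=0}^{4} C(7,j)·0.80^j·0.20^{7−j}.
= 0.000013 + 0.000358 + 0.004301 + 0.028672 + 0.114688 = 0.1480.

P = 0.1480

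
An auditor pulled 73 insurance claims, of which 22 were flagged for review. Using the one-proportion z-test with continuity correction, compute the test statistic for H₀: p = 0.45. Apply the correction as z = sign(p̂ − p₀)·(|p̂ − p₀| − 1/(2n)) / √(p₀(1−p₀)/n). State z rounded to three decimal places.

With x = 22 successes in n = 73, p̂ = 0.30137. p̂ − p₀ = -0.148630.
Continuity correction 1/(2n) = 1/146 = 0.006849.
Corrected numerator: |-0.148630| − 0.006849 = 0.141781.
SE₀ = √(0.45·0.55/73) = 0.058227.
z = (−)0.141781/0.058227 = -2.435.

z = -2.435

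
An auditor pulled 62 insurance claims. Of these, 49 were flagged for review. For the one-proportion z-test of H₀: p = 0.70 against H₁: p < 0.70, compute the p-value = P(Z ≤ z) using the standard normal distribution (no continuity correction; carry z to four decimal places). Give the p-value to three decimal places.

The sample proportion is 49/62 = 0.79032.
Null standard error: √(0.70·0.30/62) = √0.003387097 = 0.058199.
Test statistic (full precision, shown to 4 dp): z = (49/62 − 0.70)/SE₀ ≈ 1.5520.
From the standard normal, P(Z ≤ z) = 0.940.

p-value = 0.940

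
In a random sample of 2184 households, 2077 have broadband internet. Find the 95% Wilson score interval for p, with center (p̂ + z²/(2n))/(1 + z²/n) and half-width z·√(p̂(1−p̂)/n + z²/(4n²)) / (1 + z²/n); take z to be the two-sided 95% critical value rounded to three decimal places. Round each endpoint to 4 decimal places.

p̂ = 2077/2184 = 0.95101; z = 1.960, so z² = 3.841600.
Denominator 1 + z²/n = 1 + 3.841600/2184 = 1.001759.
Adjusted center: (0.95101 + z²/(2n))/1.001759 = 0.95022.
Radicand: p̂(1−p̂)/n + z²/(4n²) = 0.000021334 + 0.000000201 = 0.000021535.
Half-width = 1.960·√0.000021535/1.001759 = 0.00908.
So the interval runs from 0.9411 to 0.9593.

(0.9411, 0.9593)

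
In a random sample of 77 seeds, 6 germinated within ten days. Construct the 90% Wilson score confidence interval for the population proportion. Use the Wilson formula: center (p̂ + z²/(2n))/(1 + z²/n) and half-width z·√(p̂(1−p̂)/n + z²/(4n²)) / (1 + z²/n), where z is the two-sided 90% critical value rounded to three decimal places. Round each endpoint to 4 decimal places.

p̂ = 6/77 = 0.07792; z = 1.645, so z² = 2.706025.
Denominator 1 + z²/n = 1 + 2.706025/77 = 1.035143.
Center = (0.07792 + 0.017572)/1.035143 = 0.09225.
Radicand: p̂(1−p̂)/n + z²/(4n²) = 0.000933120 + 0.000114101 = 0.001047221.
Half-width = 1.645·√0.001047221/1.035143 = 0.05143.
So the interval runs from 0.0408 to 0.1437.

(0.0408, 0.1437)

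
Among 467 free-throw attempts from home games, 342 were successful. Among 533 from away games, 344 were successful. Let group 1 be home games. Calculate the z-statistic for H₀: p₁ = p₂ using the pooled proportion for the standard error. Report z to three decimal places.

p̂₁ = 342/467 = 0.73233, p̂₂ = 344/533 = 0.64540.
Pooled p̂ = (342+344)/(467+533) = 686/1000 = 0.68600.
Pooled SE = √[0.2154040·0.00401750] ≈ 0.029417.
z = (p̂₁ − p̂₂)/SE = (0.73233 − 0.64540)/0.029417 = 0.08693/0.029417 = 2.955.

z = 2.955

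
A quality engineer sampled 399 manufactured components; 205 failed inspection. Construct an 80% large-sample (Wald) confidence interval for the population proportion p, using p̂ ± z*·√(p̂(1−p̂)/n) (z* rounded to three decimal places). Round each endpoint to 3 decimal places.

(0.482, 0.546)

With x = 205 successes in n = 399, p̂ = 0.51378.
SE = √(p̂(1−p̂)/n) = √(0.249810/399) = 0.025022.
z* = 1.282 at the 80% level.
Margin of error: 1.282 × 0.025022 = 0.03208.
Interval: 0.51378 ± 0.03208 → (0.482, 0.546).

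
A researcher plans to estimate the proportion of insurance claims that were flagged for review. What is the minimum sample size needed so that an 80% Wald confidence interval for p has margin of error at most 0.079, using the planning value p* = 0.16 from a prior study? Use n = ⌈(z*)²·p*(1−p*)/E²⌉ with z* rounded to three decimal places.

n = 36

For 80% confidence, z* = 1.282.
p*(1−p*) = 0.1344.
Required n before rounding: 1.643524 × 0.1344 / 0.079² = 35.393.
⌈35.393⌉ = 36.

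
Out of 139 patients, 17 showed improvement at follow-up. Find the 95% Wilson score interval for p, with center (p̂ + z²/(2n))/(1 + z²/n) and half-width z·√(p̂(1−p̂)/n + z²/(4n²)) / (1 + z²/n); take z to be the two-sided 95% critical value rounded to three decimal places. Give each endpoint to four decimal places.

Here p̂ = 17/139 = 0.12230 and z = 1.960 (z² = 3.841600).
Denominator 1 + z²/n = 1 + 3.841600/139 = 1.027637.
Adjusted center: (0.12230 + z²/(2n))/1.027637 = 0.13246.
Radicand: p̂(1−p̂)/n + z²/(4n²) = 0.000772261 + 0.000049708 = 0.000821969.
Half-width = 1.960·√0.000821969/1.027637 = 0.05468.
So the interval runs from 0.0778 to 0.1871.

(0.0778, 0.1871)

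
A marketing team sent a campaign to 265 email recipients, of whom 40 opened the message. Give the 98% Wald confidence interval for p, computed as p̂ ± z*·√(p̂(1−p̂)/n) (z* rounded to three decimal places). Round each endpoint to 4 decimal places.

Sample proportion p̂ = 40/265 = 0.15094.
SE(p̂) = √(0.15094·0.84906/265) = 0.021991.
The 98% critical value is z* = 2.326.
Margin of error: 2.326 × 0.021991 = 0.05115.
CI: 0.15094 ± 0.05115 = (0.0998, 0.2021).

(0.0998, 0.2021)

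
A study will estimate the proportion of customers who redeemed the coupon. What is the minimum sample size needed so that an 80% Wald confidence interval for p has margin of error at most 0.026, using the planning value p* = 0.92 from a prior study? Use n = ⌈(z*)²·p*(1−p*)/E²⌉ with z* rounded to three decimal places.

z* = 1.282 at the 80% level.
p*(1−p*) = 0.0736.
(z*)²·p*(1−p*)/E² = 1.643524·0.0736/0.000676 = 178.940.
Rounding up, n = 179.

n = 179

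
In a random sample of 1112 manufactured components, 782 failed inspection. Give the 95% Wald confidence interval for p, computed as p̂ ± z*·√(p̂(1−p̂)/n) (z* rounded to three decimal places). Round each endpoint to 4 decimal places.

(0.6764, 0.7301)

Sample proportion p̂ = 782/1112 = 0.70324.
Standard error of p̂: √(0.208695/1112) = √0.000187675 = 0.013699.
z* = 1.960 at the 95% level.
Margin = 1.960·0.013699 = 0.02685.
CI: 0.70324 ± 0.02685 = (0.6764, 0.7301).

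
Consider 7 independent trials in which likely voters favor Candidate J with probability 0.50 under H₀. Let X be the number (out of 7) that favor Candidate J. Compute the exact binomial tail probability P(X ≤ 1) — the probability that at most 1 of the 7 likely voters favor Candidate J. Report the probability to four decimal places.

X is binomial with n = 7 and p = 0.50.
P(X ≤ 1) = C(7,0)·0.50^0·0.50^7 + C(7,1)·0.50^1·0.50^6.
= 0.007812 + 0.054688 = 0.0625.

P = 0.0625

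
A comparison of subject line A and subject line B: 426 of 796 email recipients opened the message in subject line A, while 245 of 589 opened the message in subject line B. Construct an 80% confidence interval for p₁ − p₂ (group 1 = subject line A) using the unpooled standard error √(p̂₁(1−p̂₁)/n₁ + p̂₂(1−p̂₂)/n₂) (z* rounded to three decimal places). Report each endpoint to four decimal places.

p̂₁ = 426/796 = 0.53518, p̂₂ = 245/589 = 0.41596; p̂₁ − p̂₂ = 0.11922.
SE = √(0.000312516 + 0.000412457) = √0.000724973 = 0.026925.
For 80% confidence, z* = 1.282. Margin of error = 0.03452.
So the interval runs from 0.0847 to 0.1537.

(0.0847, 0.1537)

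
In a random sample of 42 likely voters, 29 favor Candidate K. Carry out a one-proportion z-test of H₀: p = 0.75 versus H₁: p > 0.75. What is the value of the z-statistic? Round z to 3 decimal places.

z = -0.891

p̂ = 29/42 = 0.69048.
Null standard error: √(0.75·0.25/42) = √0.004464286 = 0.066815.
z = (p̂ − p₀)/SE = (0.69048 − 0.75)/0.066815 = -0.891.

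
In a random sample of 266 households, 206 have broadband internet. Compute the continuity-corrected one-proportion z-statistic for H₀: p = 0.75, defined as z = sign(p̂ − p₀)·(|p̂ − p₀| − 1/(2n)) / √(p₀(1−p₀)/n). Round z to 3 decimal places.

p̂ = 206/266 = 0.77444. p̂ − p₀ = 0.024436.
1/(2n) = 0.001880.
Corrected numerator: |0.024436| − 0.001880 = 0.022556.
Under H₀, SE = √(p₀(1−p₀)/n) = √(0.75·0.25/266) = √0.000704887 = 0.026550.
z = (+)0.022556/0.026550 = 0.850.

z = 0.850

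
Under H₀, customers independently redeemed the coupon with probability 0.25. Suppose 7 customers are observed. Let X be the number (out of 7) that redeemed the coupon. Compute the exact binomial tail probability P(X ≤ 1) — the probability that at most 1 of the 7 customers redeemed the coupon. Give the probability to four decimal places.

P = 0.4449

X is binomial with n = 7 and p = 0.25.
P(X ≤ 1) = C(7,0)·0.25^0·0.75^7 + C(7,1)·0.25^1·0.75^6.
= 0.133484 + 0.311462 = 0.4449.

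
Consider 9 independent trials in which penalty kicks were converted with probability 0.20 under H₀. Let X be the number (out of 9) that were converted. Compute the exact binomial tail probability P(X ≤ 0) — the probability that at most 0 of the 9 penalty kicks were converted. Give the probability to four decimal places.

X is binomial with n = 9 and p = 0.20.
P(X ≤ 0) = C(9,0)·0.20^0·0.80^9.
= 0.134218 = 0.1342.

P = 0.1342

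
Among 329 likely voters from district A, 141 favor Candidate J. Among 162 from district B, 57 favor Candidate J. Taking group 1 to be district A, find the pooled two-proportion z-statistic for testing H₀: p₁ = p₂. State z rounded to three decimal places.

z = 1.629

p̂₁ = 141/329 = 0.42857, p̂₂ = 57/162 = 0.35185.
Pooling: p̂ = 198/491 = 0.40326.
SE = √[p̂(1−p̂)(1/n₁+1/n₂)] = √[0.40326·0.59674·(1/329+1/162)] ≈ 0.047084.
z = 0.07672/0.047084 = 1.629.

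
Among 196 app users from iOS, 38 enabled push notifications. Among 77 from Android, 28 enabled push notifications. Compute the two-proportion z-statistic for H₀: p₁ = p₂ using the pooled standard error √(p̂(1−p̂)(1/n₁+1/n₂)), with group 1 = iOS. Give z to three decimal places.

Sample proportions: p̂₁ = 38/196 = 0.19388 and p̂₂ = 28/77 = 0.36364.
Pooling: p̂ = 66/273 = 0.24176.
Pooled SE = √[0.1833112·0.01808905] ≈ 0.057584.
z = (p̂₁ − p̂₂)/SE = (0.19388 − 0.36364)/0.057584 = -0.16976/0.057584 = -2.948.

z = -2.948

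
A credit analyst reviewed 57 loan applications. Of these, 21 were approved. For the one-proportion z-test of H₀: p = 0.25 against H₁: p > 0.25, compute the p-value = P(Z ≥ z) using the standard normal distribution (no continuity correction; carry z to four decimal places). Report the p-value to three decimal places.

p-value = 0.019

The sample proportion is 21/57 = 0.36842.
SE₀ = √(0.25·0.75/57) = 0.057354.
z = (p̂ − p₀)/SE = (21/57 − 0.25)/0.057354 ≈ 2.0647.
From the standard normal, P(Z ≥ z) = 0.019.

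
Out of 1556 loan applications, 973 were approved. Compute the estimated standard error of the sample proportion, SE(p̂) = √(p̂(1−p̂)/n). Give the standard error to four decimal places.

SE = 0.0123

p̂ = 973/1556 = 0.62532.
p̂(1−p̂) = 0.62532·0.37468 = 0.234295.
SE = √(0.234295/1556) = √0.000150575 = 0.0123.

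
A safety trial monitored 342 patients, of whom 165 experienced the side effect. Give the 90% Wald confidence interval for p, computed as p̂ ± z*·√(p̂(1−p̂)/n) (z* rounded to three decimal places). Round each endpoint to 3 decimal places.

(0.438, 0.527)

p̂ = 165/342 = 0.48246.
SE(p̂) = √(0.48246·0.51754/342) = 0.027020.
For 90% confidence, z* = 1.645.
Margin = 1.645·0.027020 = 0.04445.
CI: 0.48246 ± 0.04445 = (0.438, 0.527).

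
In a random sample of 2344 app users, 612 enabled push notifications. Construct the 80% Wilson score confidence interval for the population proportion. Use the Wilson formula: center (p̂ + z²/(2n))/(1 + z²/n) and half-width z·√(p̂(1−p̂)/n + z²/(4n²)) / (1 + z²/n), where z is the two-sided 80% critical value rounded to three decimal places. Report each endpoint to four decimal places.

(0.2496, 0.2729)

Here p̂ = 612/2344 = 0.26109 and z = 1.282 (z² = 1.643524).
Denominator 1 + z²/n = 1 + 1.643524/2344 = 1.000701.
Adjusted center: (0.26109 + z²/(2n))/1.000701 = 0.26126.
Radicand: p̂(1−p̂)/n + z²/(4n²) = 0.000082305 + 0.000000075 = 0.000082380.
Half-width = z·√(radicand)/denom = 1.282·0.009076/1.000701 = 0.01163.
Interval: 0.26126 ± 0.01163 → (0.2496, 0.2729).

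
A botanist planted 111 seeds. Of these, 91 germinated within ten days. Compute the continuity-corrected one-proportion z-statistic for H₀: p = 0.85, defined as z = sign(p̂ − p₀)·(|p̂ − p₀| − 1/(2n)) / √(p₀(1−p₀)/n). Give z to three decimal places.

The sample proportion is 91/111 = 0.81982. p̂ − p₀ = -0.030180.
1/(2n) = 0.004505.
Corrected numerator: |-0.030180| − 0.004505 = 0.025675.
Under H₀, SE = √(p₀(1−p₀)/n) = √(0.85·0.15/111) = √0.001148649 = 0.033892.
z = −0.025675/0.033892 = -0.758.

z = -0.758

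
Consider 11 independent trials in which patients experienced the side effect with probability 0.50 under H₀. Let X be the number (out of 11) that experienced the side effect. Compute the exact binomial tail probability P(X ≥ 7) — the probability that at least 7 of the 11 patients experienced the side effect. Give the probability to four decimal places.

P = 0.2744

X is binomial with n = 11 and p = 0.50.
P(X ≥ 7) = Σ_{j=7}^{11} C(11,j)·0.50^j·0.50^{11−j}.
= 0.161133 + 0.080566 + 0.026855 + 0.005371 + 0.000488 = 0.2744.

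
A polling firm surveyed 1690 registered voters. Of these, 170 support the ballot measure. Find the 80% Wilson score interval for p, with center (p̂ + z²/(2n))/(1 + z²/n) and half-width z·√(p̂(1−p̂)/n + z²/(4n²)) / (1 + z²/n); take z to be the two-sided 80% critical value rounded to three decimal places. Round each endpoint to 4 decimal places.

Here p̂ = 170/1690 = 0.10059 and z = 1.282 (z² = 1.643524).
1 + z²/n = 1.000972.
Adjusted center: (0.10059 + z²/(2n))/1.000972 = 0.10098.
Radicand: p̂(1−p̂)/n + z²/(4n²) = 0.000053534 + 0.000000144 = 0.000053678.
Half-width = 1.282·√0.000053678/1.000972 = 0.00938.
So the interval runs from 0.0916 to 0.1104.

(0.0916, 0.1104)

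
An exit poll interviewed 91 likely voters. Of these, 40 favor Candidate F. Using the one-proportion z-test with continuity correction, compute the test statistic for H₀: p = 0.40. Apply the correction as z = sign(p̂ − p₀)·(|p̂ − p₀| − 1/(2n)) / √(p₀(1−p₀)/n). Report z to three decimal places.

z = 0.663

Sample proportion p̂ = 40/91 = 0.43956. p̂ − p₀ = 0.039560.
Continuity correction 1/(2n) = 1/182 = 0.005495.
Corrected numerator: |0.039560| − 0.005495 = 0.034065.
SE₀ = √(0.40·0.60/91) = 0.051355.
z = +0.034065/0.051355 = 0.663.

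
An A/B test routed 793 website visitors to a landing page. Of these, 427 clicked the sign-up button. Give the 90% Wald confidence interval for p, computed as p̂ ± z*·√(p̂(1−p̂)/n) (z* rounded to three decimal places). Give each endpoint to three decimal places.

p̂ = 427/793 = 0.53846.
SE(p̂) = √(0.53846·0.46154/793) = 0.017703.
The 90% critical value is z* = 1.645.
Margin = 1.645·0.017703 = 0.02912.
Interval: 0.53846 ± 0.02912 → (0.509, 0.568).

(0.509, 0.568)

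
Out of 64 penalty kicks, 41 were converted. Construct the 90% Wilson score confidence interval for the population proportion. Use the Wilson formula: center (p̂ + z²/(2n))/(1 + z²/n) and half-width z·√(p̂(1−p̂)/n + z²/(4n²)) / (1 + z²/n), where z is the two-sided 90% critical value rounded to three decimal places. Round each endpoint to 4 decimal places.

p̂ = 41/64 = 0.64062; z = 1.645, so z² = 2.706025.
1 + z²/n = 1.042282.
Center = (0.64062 + 0.021141)/1.042282 = 0.63492.
Radicand: p̂(1−p̂)/n + z²/(4n²) = 0.003597260 + 0.000165163 = 0.003762423.
Half-width = 1.645·√0.003762423/1.042282 = 0.09681.
So the interval runs from 0.5381 to 0.7317.

(0.5381, 0.7317)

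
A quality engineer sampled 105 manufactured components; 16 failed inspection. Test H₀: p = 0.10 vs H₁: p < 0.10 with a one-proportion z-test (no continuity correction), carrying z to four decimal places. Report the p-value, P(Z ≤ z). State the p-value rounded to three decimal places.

p-value = 0.963

The sample proportion is 16/105 = 0.15238.
Null standard error: √(0.10·0.90/105) = √0.000857143 = 0.029277.
z = (p̂ − p₀)/SE = (16/105 − 0.10)/0.029277 ≈ 1.7892.
From the standard normal, P(Z ≤ z) = 0.963.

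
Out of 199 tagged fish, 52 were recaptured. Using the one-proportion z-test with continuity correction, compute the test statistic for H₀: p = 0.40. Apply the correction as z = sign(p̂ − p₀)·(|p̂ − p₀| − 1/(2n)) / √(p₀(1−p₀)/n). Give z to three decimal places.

The sample proportion is 52/199 = 0.26131. p̂ − p₀ = -0.138693.
Continuity correction 1/(2n) = 1/398 = 0.002513.
Corrected numerator: |-0.138693| − 0.002513 = 0.136180.
Under H₀, SE = √(p₀(1−p₀)/n) = √(0.40·0.60/199) = √0.001206030 = 0.034728.
z = (−)0.136180/0.034728 = -3.921.

z = -3.921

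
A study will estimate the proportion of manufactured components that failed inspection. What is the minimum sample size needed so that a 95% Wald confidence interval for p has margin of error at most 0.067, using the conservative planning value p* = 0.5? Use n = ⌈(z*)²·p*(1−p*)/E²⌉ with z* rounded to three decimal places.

n = 214

The 95% critical value is z* = 1.960.
p*(1−p*) = 0.2500.
(z*)²·p*(1−p*)/E² = 3.841600·0.2500/0.004489 = 213.945.
Rounding up, n = 214.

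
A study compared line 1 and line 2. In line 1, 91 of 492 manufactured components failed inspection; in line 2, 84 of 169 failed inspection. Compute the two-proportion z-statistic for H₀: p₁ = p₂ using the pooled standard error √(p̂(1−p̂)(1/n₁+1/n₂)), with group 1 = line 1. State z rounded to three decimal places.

p̂₁ = 91/492 = 0.18496, p̂₂ = 84/169 = 0.49704.
Pooling: p̂ = 175/661 = 0.26475.
Pooled SE = √[0.1946576·0.00794968] ≈ 0.039338.
z = (p̂₁ − p̂₂)/SE = (0.18496 − 0.49704)/0.039338 = -0.31208/0.039338 = -7.933.

z = -7.933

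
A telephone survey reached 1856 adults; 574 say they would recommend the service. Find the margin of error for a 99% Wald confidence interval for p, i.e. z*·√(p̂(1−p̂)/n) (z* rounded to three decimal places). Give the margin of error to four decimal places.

ME = 0.0276

With x = 574 successes in n = 1856, p̂ = 0.30927.
Standard error of p̂: √(0.213621/1856) = √0.000115098 = 0.010728.
For 99% confidence, z* = 2.576.
Margin of error = z*·SE = 2.576 × 0.010728 = 0.0276.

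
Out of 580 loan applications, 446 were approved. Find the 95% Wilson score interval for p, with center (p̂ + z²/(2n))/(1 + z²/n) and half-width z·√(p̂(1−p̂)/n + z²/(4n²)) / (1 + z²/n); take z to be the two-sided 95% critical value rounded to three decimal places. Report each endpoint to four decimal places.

(0.7330, 0.8014)

p̂ = 446/580 = 0.76897; z = 1.960, so z² = 3.841600.
Denominator 1 + z²/n = 1 + 3.841600/580 = 1.006623.
Center = (0.76897 + 0.003312)/1.006623 = 0.76720.
Radicand: p̂(1−p̂)/n + z²/(4n²) = 0.000306306 + 0.000002855 = 0.000309161.
Half-width = 1.960·√0.000309161/1.006623 = 0.03424.
CI: 0.76720 ± 0.03424 = (0.7330, 0.8014).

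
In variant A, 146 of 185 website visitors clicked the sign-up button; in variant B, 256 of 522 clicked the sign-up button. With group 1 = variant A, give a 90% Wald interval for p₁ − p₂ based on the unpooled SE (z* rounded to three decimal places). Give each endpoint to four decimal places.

p̂₁ = 0.78919, p̂₂ = 0.49042, so the observed difference is 0.29877.
SE = √(0.000899295 + 0.000478751) = √0.001378046 = 0.037122.
z* = 1.645 at the 90% level. Margin of error = 0.06107.
Interval: 0.29877 ± 0.06107 → (0.2377, 0.3598).

(0.2377, 0.3598)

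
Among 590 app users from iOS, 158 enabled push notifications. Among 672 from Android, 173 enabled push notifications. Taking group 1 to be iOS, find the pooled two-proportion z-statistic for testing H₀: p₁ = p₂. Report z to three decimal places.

Sample proportions: p̂₁ = 158/590 = 0.26780 and p̂₂ = 173/672 = 0.25744.
Pooled p̂ = (158+173)/(590+672) = 331/1262 = 0.26228.
Pooled SE = √[0.1934902·0.00318301] ≈ 0.024817.
z = 0.01036/0.024817 = 0.417.

z = 0.417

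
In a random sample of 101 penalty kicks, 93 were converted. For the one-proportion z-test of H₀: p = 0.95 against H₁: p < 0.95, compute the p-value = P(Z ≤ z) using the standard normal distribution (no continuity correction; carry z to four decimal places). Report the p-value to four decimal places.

p̂ = 93/101 = 0.92079.
SE₀ = √(0.95·0.05/101) = 0.021686.
Test statistic (full precision, shown to 4 dp): z = (93/101 − 0.95)/SE₀ ≈ -1.3468.
From the standard normal, P(Z ≤ z) = 0.0890.

p-value = 0.0890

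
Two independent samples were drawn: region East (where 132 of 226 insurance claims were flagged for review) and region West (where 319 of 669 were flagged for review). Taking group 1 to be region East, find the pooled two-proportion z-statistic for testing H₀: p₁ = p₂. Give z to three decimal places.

p̂₁ = 132/226 = 0.58407, p̂₂ = 319/669 = 0.47683.
Pooling: p̂ = 451/895 = 0.50391.
SE = √[p̂(1−p̂)(1/n₁+1/n₂)] = √[0.50391·0.49609·(1/226+1/669)] ≈ 0.038468.
z = 0.10724/0.038468 = 2.788.

z = 2.788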